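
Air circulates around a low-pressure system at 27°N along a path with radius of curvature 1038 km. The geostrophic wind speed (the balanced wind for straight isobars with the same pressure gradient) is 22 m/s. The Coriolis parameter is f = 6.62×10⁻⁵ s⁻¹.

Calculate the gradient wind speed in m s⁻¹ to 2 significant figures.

Around a low, centrifugal force acts outward with Coriolis, so pressure-gradient force balances both:
(1/ρ)|∂P/∂n| = fV + V²/R  →  V² + fR·V − fR·V_g = 0
With fR = 6.62×10⁻⁵ × 1038×10³ m = 68.7 m/s:
V = [−fR + √((fR)² + 4 fR V_g)]/2 = [−68.7 + √(68.7² + 4×68.7×22)]/2 = 17.5 m/s
Subgeostrophic (V < V_g = 22 m/s), as expected around a low.

18 m s⁻¹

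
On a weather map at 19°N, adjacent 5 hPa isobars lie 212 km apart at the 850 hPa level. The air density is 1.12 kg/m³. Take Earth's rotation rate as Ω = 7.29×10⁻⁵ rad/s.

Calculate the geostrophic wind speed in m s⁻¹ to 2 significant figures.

44 m s⁻¹

Coriolis parameter at 19°N:
f = 2Ω sin φ = 2 × 7.29×10⁻⁵ × sin 19° = 4.75×10⁻⁵ s⁻¹
Pressure gradient: |∂P/∂n| = 500 Pa / 212000 m = 2.36×10⁻³ Pa/m
Geostrophic balance (pressure-gradient force = Coriolis force):
V_g = (1/(fρ)) |∂P/∂n| = 2.36×10⁻³ / (4.75×10⁻⁵ × 1.12) = 44.4 m/s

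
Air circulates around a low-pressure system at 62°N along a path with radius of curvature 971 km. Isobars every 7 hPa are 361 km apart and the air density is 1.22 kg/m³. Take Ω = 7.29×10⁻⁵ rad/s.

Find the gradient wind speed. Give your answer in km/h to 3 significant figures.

40.8 km/h

Coriolis parameter at 62°N:
f = 2Ω sin φ = 2 × 7.29×10⁻⁵ × sin 62° = 1.29×10⁻⁴ s⁻¹
Pressure gradient: |∂P/∂n| = 700 Pa / 361000 m = 1.94×10⁻³ Pa/m
Geostrophic speed: V_g = |∂P/∂n|/(fρ) = 1.94×10⁻³/(1.29×10⁻⁴ × 1.22) = 12.3 m/s
Around a low, centrifugal force acts outward with Coriolis, so pressure-gradient force balances both:
(1/ρ)|∂P/∂n| = fV + V²/R  →  V² + fR·V − fR·V_g = 0
With fR = 1.29×10⁻⁴ × 971×10³ m = 125 m/s:
V = [−fR + √((fR)² + 4 fR V_g)]/2 = [−125 + √(125² + 4×125×12.3)]/2 = 11.3 m/s
Subgeostrophic (V < V_g = 12.3 m/s), as expected around a low.
Converting: 11.3 m/s × 3.6 = 40.8 km/h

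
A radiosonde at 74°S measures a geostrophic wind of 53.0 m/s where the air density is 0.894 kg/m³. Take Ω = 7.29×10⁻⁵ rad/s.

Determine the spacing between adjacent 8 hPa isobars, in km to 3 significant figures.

Coriolis parameter at 74°S:
f = 2Ω sin φ = 2 × 7.29×10⁻⁵ × sin 74° = 1.40×10⁻⁴ s⁻¹
Geostrophic balance rearranged: |∂P/∂n| = f ρ V_g
|∂P/∂n| = 1.40×10⁻⁴ × 0.894 × 53.0 = 6.64×10⁻³ Pa/m
Isobar spacing: Δn = ΔP/|∂P/∂n| = 800 Pa / 6.64×10⁻³ Pa/m = 120470 m ≈ 120 km

120 km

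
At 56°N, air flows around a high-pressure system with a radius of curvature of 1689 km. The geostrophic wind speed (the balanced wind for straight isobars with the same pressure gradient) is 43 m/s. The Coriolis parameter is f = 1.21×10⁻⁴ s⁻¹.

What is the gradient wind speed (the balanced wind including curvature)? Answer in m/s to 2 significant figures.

62 m/s

Around a high, pressure-gradient force acts outward with centrifugal, so Coriolis balances both:
fV = (1/ρ)|∂P/∂n| + V²/R  →  V² − fR·V + fR·V_g = 0
With fR = 1.21×10⁻⁴ × 1689×10³ m = 204 m/s:
V = [fR − √((fR)² − 4 fR V_g)]/2 = [204 − √(204² − 4×204×43)]/2 = 61.5 m/s
Supergeostrophic (V > V_g = 43 m/s), as expected around a high.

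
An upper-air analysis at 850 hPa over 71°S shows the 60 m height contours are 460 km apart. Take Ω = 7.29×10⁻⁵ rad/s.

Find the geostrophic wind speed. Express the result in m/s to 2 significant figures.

9.3 m/s

Coriolis parameter at 71°S:
f = 2Ω sin φ = 2 × 7.29×10⁻⁵ × sin 71° = 1.38×10⁻⁴ s⁻¹
Height gradient: |∂Z/∂n| = 60 m / 460000 m = 1.30×10⁻⁴
On a pressure surface, geostrophic balance gives V_g = (g/f)|∂Z/∂n|:
V_g = 9.81 × 1.30×10⁻⁴ / 1.38×10⁻⁴ = 9.28 m/s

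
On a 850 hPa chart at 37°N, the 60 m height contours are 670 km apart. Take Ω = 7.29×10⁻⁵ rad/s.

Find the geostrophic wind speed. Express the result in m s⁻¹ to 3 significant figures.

10.0 m s⁻¹

Coriolis parameter at 37°N:
f = 2Ω sin φ = 2 × 7.29×10⁻⁵ × sin 37° = 8.77×10⁻⁵ s⁻¹
Height gradient: |∂Z/∂n| = 60 m / 670000 m = 8.96×10⁻⁵
On a pressure surface, geostrophic balance gives V_g = (g/f)|∂Z/∂n|:
V_g = 9.81 × 8.96×10⁻⁵ / 8.77×10⁻⁵ = 10.0 m/s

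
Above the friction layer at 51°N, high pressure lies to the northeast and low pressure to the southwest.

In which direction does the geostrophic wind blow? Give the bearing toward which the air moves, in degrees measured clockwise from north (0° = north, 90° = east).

315°

The pressure-gradient force points toward the southwest (bearing 225°).
Geostrophic balance: in the Northern Hemisphere the Coriolis force deflects motion to the right, so the geostrophic wind blows 90° to the right of the pressure-gradient force (low pressure on the left).
Rotating 225° by 90° clockwise gives 315° — the wind blows toward the northwest.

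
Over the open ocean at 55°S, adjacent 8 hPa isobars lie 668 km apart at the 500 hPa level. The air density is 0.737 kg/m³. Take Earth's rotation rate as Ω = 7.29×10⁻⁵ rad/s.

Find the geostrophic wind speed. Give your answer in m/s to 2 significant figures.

Coriolis parameter at 55°S:
f = 2Ω sin φ = 2 × 7.29×10⁻⁵ × sin 55° = 1.19×10⁻⁴ s⁻¹
Pressure gradient: |∂P/∂n| = 800 Pa / 668000 m = 1.20×10⁻³ Pa/m
Geostrophic balance (pressure-gradient force = Coriolis force):
V_g = (1/(fρ)) |∂P/∂n| = 1.20×10⁻³ / (1.19×10⁻⁴ × 0.737) = 13.6 m/s

14 m/s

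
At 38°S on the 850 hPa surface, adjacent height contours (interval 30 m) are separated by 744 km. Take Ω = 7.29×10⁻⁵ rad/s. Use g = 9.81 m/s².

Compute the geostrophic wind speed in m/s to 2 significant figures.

4.4 m/s

Coriolis parameter at 38°S:
f = 2Ω sin φ = 2 × 7.29×10⁻⁵ × sin 38° = 8.98×10⁻⁵ s⁻¹
Height gradient: |∂Z/∂n| = 30 m / 744000 m = 4.03×10⁻⁵
On a pressure surface, geostrophic balance gives V_g = (g/f)|∂Z/∂n|:
V_g = 9.81 × 4.03×10⁻⁵ / 8.98×10⁻⁵ = 4.41 m/s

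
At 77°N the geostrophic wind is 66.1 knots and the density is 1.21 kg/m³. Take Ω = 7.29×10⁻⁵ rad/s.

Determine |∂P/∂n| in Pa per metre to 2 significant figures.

5.8×10⁻³ Pa/m

Coriolis parameter at 77°N:
f = 2Ω sin φ = 2 × 7.29×10⁻⁵ × sin 77° = 1.42×10⁻⁴ s⁻¹
Wind speed in SI: 66.1 knots = 34.0 m/s
Geostrophic balance rearranged: |∂P/∂n| = f ρ V_g
|∂P/∂n| = 1.42×10⁻⁴ × 1.21 × 34.0 = 5.85×10⁻³ Pa/m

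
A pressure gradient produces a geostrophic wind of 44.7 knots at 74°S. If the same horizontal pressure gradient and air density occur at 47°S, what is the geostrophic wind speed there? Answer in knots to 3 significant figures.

58.8 knots

With the same pressure gradient and density, V_g ∝ 1/f ∝ 1/sin φ.
V₂ = V₁ · sin φ₁ / sin φ₂ = 44.7 × sin 74° / sin 47°
V₂ = 44.7 × 0.9613/0.7314 = 58.8 knots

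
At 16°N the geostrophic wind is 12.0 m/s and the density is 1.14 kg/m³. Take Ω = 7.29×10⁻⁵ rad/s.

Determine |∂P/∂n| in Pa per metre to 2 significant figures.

Coriolis parameter at 16°N:
f = 2Ω sin φ = 2 × 7.29×10⁻⁵ × sin 16° = 4.02×10⁻⁵ s⁻¹
Geostrophic balance rearranged: |∂P/∂n| = f ρ V_g
|∂P/∂n| = 4.02×10⁻⁵ × 1.14 × 12.0 = 5.50×10⁻⁴ Pa/m

5.5×10⁻⁴ Pa/m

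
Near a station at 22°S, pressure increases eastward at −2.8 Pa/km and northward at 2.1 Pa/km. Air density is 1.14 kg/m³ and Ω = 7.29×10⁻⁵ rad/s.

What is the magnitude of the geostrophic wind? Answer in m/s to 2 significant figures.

56 m/s

Coriolis parameter at 22°S:
f = 2Ω sin φ = 2 × 7.29×10⁻⁵ × sin 22° = 5.46×10⁻⁵ s⁻¹
In the Southern Hemisphere f is negative: f = −5.46×10⁻⁵ s⁻¹.
Component geostrophic relations (x east, y north):
u_g = −(1/(fρ)) ∂P/∂y,  v_g = (1/(fρ)) ∂P/∂x
u_g = −(2.1×10⁻³)/(−5.46×10⁻⁵ × 1.14) = 33.7 m/s;  v_g = (−2.8×10⁻³)/(−5.46×10⁻⁵ × 1.14) = 45.0 m/s
|V_g| = √(u_g² + v_g²) = 56.2 m/s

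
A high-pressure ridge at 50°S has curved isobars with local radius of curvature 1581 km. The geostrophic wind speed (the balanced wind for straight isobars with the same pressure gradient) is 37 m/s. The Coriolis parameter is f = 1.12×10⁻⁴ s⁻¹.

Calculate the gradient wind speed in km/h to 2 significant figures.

Around a high, pressure-gradient force acts outward with centrifugal, so Coriolis balances both:
fV = (1/ρ)|∂P/∂n| + V²/R  →  V² − fR·V + fR·V_g = 0
With fR = 1.12×10⁻⁴ × 1581×10³ m = 177 m/s:
V = [fR − √((fR)² − 4 fR V_g)]/2 = [177 − √(177² − 4×177×37)]/2 = 52.7 m/s
Supergeostrophic (V > V_g = 37 m/s), as expected around a high.
Converting: 52.7 m/s × 3.6 = 190 km/h

190 km/h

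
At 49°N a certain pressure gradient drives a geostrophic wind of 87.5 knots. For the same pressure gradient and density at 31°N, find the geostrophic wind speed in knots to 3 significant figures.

With the same pressure gradient and density, V_g ∝ 1/f ∝ 1/sin φ.
V₂ = V₁ · sin φ₁ / sin φ₂ = 87.5 × sin 49° / sin 31°
V₂ = 87.5 × 0.7547/0.5150 = 128 knots

128 knots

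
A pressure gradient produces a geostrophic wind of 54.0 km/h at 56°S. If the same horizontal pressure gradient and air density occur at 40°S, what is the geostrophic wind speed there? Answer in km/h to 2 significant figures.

70 km/h

With the same pressure gradient and density, V_g ∝ 1/f ∝ 1/sin φ.
V₂ = V₁ · sin φ₁ / sin φ₂ = 54.0 × sin 56° / sin 40°
V₂ = 54.0 × 0.8290/0.6428 = 70 km/h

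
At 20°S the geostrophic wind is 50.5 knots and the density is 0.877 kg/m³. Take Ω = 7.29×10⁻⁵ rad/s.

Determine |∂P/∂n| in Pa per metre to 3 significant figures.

Coriolis parameter at 20°S:
f = 2Ω sin φ = 2 × 7.29×10⁻⁵ × sin 20° = 4.99×10⁻⁵ s⁻¹
Wind speed in SI: 50.5 knots = 26.0 m/s
Geostrophic balance rearranged: |∂P/∂n| = f ρ V_g
|∂P/∂n| = 4.99×10⁻⁵ × 0.877 × 26.0 = 1.14×10⁻³ Pa/m

1.14×10⁻³ Pa/m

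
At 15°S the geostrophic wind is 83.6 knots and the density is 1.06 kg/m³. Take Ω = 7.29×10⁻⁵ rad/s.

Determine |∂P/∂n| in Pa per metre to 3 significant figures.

Coriolis parameter at 15°S:
f = 2Ω sin φ = 2 × 7.29×10⁻⁵ × sin 15° = 3.77×10⁻⁵ s⁻¹
Wind speed in SI: 83.6 knots = 43.0 m/s
Geostrophic balance rearranged: |∂P/∂n| = f ρ V_g
|∂P/∂n| = 3.77×10⁻⁵ × 1.06 × 43.0 = 1.72×10⁻³ Pa/m

1.72×10⁻³ Pa/m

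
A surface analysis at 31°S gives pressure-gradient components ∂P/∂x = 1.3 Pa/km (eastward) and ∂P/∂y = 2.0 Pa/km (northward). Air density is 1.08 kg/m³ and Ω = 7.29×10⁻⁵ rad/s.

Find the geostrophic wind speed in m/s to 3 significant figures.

29.4 m/s

Coriolis parameter at 31°S:
f = 2Ω sin φ = 2 × 7.29×10⁻⁵ × sin 31° = 7.51×10⁻⁵ s⁻¹
In the Southern Hemisphere f is negative: f = −7.51×10⁻⁵ s⁻¹.
Component geostrophic relations (x east, y north):
u_g = −(1/(fρ)) ∂P/∂y,  v_g = (1/(fρ)) ∂P/∂x
u_g = −(2.0×10⁻³)/(−7.51×10⁻⁵ × 1.08) = 24.7 m/s;  v_g = (1.3×10⁻³)/(−7.51×10⁻⁵ × 1.08) = −16.0 m/s
|V_g| = √(u_g² + v_g²) = 29.4 m/s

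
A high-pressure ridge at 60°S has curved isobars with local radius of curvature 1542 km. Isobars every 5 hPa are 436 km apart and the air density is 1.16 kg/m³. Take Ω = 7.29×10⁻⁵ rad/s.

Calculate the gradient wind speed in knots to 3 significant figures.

Coriolis parameter at 60°S:
f = 2Ω sin φ = 2 × 7.29×10⁻⁵ × sin 60° = 1.26×10⁻⁴ s⁻¹
Pressure gradient: |∂P/∂n| = 500 Pa / 436000 m = 1.15×10⁻³ Pa/m
Geostrophic speed: V_g = |∂P/∂n|/(fρ) = 1.15×10⁻³/(1.26×10⁻⁴ × 1.16) = 7.83 m/s
Around a high, pressure-gradient force acts outward with centrifugal, so Coriolis balances both:
fV = (1/ρ)|∂P/∂n| + V²/R  →  V² − fR·V + fR·V_g = 0
With fR = 1.26×10⁻⁴ × 1542×10³ m = 195 m/s:
V = [fR − √((fR)² − 4 fR V_g)]/2 = [195 − √(195² − 4×195×7.83)]/2 = 8.17 m/s
Supergeostrophic (V > V_g = 7.83 m/s), as expected around a high.
Converting: 8.17 m/s × 1.944 = 15.9 knots

15.9 knots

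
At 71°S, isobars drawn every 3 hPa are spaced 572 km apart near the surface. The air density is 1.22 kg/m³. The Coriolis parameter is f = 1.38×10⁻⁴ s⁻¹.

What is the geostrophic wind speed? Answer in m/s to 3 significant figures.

Pressure gradient: |∂P/∂n| = 300 Pa / 572000 m = 5.24×10⁻⁴ Pa/m
Geostrophic balance (pressure-gradient force = Coriolis force):
V_g = (1/(fρ)) |∂P/∂n| = 5.24×10⁻⁴ / (1.38×10⁻⁴ × 1.22) = 3.12 m/s

3.12 m/s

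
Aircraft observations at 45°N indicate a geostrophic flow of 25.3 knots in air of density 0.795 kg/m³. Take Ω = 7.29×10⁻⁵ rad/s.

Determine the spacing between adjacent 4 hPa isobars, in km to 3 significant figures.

375 km

Coriolis parameter at 45°N:
f = 2Ω sin φ = 2 × 7.29×10⁻⁵ × sin 45° = 1.03×10⁻⁴ s⁻¹
Wind speed in SI: 25.3 knots = 13.0 m/s
Geostrophic balance rearranged: |∂P/∂n| = f ρ V_g
|∂P/∂n| = 1.03×10⁻⁴ × 0.795 × 13.0 = 1.07×10⁻³ Pa/m
Isobar spacing: Δn = ΔP/|∂P/∂n| = 400 Pa / 1.07×10⁻³ Pa/m = 374966 m ≈ 375 km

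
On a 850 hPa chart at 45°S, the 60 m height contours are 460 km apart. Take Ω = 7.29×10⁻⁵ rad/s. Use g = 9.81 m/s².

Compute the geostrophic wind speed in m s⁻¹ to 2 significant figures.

12 m s⁻¹

Coriolis parameter at 45°S:
f = 2Ω sin φ = 2 × 7.29×10⁻⁵ × sin 45° = 1.03×10⁻⁴ s⁻¹
Height gradient: |∂Z/∂n| = 60 m / 460000 m = 1.30×10⁻⁴
On a pressure surface, geostrophic balance gives V_g = (g/f)|∂Z/∂n|:
V_g = 9.81 × 1.30×10⁻⁴ / 1.03×10⁻⁴ = 12.4 m/s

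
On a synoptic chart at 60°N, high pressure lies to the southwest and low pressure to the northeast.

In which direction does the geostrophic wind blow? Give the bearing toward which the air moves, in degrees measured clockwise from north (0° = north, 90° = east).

135°

The pressure-gradient force points toward the northeast (bearing 045°).
Geostrophic balance: in the Northern Hemisphere the Coriolis force deflects motion to the right, so the geostrophic wind blows 90° to the right of the pressure-gradient force (low pressure on the left).
Rotating 045° by 90° clockwise gives 135° — the wind blows toward the southeast.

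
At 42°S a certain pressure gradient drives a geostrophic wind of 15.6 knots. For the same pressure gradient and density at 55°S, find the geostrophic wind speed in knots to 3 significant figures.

With the same pressure gradient and density, V_g ∝ 1/f ∝ 1/sin φ.
V₂ = V₁ · sin φ₁ / sin φ₂ = 15.6 × sin 42° / sin 55°
V₂ = 15.6 × 0.6691/0.8192 = 12.7 knots

12.7 knots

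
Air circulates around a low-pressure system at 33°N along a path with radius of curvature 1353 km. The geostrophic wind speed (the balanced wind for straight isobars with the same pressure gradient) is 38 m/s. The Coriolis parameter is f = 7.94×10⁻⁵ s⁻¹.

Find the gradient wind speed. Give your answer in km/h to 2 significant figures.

Around a low, centrifugal force acts outward with Coriolis, so pressure-gradient force balances both:
(1/ρ)|∂P/∂n| = fV + V²/R  →  V² + fR·V − fR·V_g = 0
With fR = 7.94×10⁻⁵ × 1353×10³ m = 107 m/s:
V = [−fR + √((fR)² + 4 fR V_g)]/2 = [−107 + √(107² + 4×107×38)]/2 = 29.8 m/s
Subgeostrophic (V < V_g = 38 m/s), as expected around a low.
Converting: 29.8 m/s × 3.6 = 110 km/h

110 km/h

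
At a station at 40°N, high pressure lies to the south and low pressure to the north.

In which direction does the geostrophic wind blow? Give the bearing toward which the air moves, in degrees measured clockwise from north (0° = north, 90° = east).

The pressure-gradient force points toward the north (bearing 000°).
Geostrophic balance: in the Northern Hemisphere the Coriolis force deflects motion to the right, so the geostrophic wind blows 90° to the right of the pressure-gradient force (low pressure on the left).
Rotating 000° by 90° clockwise gives 090° — the wind blows toward the east.

090°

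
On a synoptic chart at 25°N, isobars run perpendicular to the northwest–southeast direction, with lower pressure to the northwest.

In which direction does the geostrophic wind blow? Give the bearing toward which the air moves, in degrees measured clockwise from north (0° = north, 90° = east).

The pressure-gradient force points toward the northwest (bearing 315°).
Geostrophic balance: in the Northern Hemisphere the Coriolis force deflects motion to the right, so the geostrophic wind blows 90° to the right of the pressure-gradient force (low pressure on the left).
Rotating 315° by 90° clockwise gives 045° — the wind blows toward the northeast.

045°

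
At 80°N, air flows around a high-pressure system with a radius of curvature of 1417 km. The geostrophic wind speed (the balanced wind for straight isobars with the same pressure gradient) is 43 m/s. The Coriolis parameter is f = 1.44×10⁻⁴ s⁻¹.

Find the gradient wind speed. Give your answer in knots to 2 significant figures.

120 knots

Around a high, pressure-gradient force acts outward with centrifugal, so Coriolis balances both:
fV = (1/ρ)|∂P/∂n| + V²/R  →  V² − fR·V + fR·V_g = 0
With fR = 1.44×10⁻⁴ × 1417×10³ m = 204 m/s:
V = [fR − √((fR)² − 4 fR V_g)]/2 = [204 − √(204² − 4×204×43)]/2 = 61.6 m/s
Supergeostrophic (V > V_g = 43 m/s), as expected around a high.
Converting: 61.6 m/s × 1.944 = 120 knots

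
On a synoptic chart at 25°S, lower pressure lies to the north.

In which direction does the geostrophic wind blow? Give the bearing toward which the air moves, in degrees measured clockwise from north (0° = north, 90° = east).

270°

The pressure-gradient force points toward the north (bearing 000°).
Geostrophic balance: in the Southern Hemisphere the Coriolis force deflects motion to the left, so the geostrophic wind blows 90° to the left of the pressure-gradient force (low pressure on the right).
Rotating 000° by 90° counterclockwise gives 270° — the wind blows toward the west.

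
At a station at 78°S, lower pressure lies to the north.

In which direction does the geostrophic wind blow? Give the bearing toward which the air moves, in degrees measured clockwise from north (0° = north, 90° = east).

270°

The pressure-gradient force points toward the north (bearing 000°).
Geostrophic balance: in the Southern Hemisphere the Coriolis force deflects motion to the left, so the geostrophic wind blows 90° to the left of the pressure-gradient force (low pressure on the right).
Rotating 000° by 90° counterclockwise gives 270° — the wind blows toward the west.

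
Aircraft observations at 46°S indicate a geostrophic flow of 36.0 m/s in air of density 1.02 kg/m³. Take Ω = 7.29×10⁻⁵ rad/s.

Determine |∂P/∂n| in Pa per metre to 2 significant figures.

3.9×10⁻³ Pa/m

Coriolis parameter at 46°S:
f = 2Ω sin φ = 2 × 7.29×10⁻⁵ × sin 46° = 1.05×10⁻⁴ s⁻¹
Geostrophic balance rearranged: |∂P/∂n| = f ρ V_g
|∂P/∂n| = 1.05×10⁻⁴ × 1.02 × 36.0 = 3.85×10⁻³ Pa/m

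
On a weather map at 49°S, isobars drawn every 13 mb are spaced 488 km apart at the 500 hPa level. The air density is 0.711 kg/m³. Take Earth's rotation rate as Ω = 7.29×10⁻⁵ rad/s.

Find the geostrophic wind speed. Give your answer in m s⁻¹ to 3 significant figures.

34.0 m s⁻¹

Coriolis parameter at 49°S:
f = 2Ω sin φ = 2 × 7.29×10⁻⁵ × sin 49° = 1.10×10⁻⁴ s⁻¹
Pressure gradient: |∂P/∂n| = 1300 Pa / 488000 m = 2.66×10⁻³ Pa/m
Geostrophic balance (pressure-gradient force = Coriolis force):
V_g = (1/(fρ)) |∂P/∂n| = 2.66×10⁻³ / (1.10×10⁻⁴ × 0.711) = 34.0 m/s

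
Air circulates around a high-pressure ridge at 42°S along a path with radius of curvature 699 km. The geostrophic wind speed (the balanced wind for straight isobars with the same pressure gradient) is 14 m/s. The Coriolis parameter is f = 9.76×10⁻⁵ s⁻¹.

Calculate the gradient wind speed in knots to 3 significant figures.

Around a high, pressure-gradient force acts outward with centrifugal, so Coriolis balances both:
fV = (1/ρ)|∂P/∂n| + V²/R  →  V² − fR·V + fR·V_g = 0
With fR = 9.76×10⁻⁵ × 699×10³ m = 68.2 m/s:
V = [fR − √((fR)² − 4 fR V_g)]/2 = [68.2 − √(68.2² − 4×68.2×14)]/2 = 19.7 m/s
Supergeostrophic (V > V_g = 14 m/s), as expected around a high.
Converting: 19.7 m/s × 1.944 = 38.2 knots

38.2 knots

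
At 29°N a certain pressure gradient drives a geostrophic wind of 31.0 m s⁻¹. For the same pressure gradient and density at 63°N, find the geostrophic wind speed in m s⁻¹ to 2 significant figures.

17 m s⁻¹

With the same pressure gradient and density, V_g ∝ 1/f ∝ 1/sin φ.
V₂ = V₁ · sin φ₁ / sin φ₂ = 31.0 × sin 29° / sin 63°
V₂ = 31.0 × 0.4848/0.8910 = 17 m s⁻¹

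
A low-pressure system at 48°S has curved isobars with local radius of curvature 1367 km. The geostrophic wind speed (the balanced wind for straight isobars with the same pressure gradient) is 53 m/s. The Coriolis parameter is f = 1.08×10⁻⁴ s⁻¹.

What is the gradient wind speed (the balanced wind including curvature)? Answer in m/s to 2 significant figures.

Around a low, centrifugal force acts outward with Coriolis, so pressure-gradient force balances both:
(1/ρ)|∂P/∂n| = fV + V²/R  →  V² + fR·V − fR·V_g = 0
With fR = 1.08×10⁻⁴ × 1367×10³ m = 148 m/s:
V = [−fR + √((fR)² + 4 fR V_g)]/2 = [−148 + √(148² + 4×148×53)]/2 = 41.4 m/s
Subgeostrophic (V < V_g = 53 m/s), as expected around a low.

41 m/s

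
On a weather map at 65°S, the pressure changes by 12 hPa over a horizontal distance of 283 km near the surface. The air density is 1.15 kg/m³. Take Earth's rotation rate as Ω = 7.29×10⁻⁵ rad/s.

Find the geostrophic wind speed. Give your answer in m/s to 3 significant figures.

Coriolis parameter at 65°S:
f = 2Ω sin φ = 2 × 7.29×10⁻⁵ × sin 65° = 1.32×10⁻⁴ s⁻¹
Pressure gradient: |∂P/∂n| = 1200 Pa / 283000 m = 4.24×10⁻³ Pa/m
Geostrophic balance (pressure-gradient force = Coriolis force):
V_g = (1/(fρ)) |∂P/∂n| = 4.24×10⁻³ / (1.32×10⁻⁴ × 1.15) = 27.9 m/s

27.9 m/s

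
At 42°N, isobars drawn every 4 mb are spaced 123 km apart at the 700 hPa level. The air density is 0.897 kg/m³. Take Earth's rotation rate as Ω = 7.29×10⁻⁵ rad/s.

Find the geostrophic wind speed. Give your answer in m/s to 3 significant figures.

37.2 m/s

Coriolis parameter at 42°N:
f = 2Ω sin φ = 2 × 7.29×10⁻⁵ × sin 42° = 9.76×10⁻⁵ s⁻¹
Pressure gradient: |∂P/∂n| = 400 Pa / 123000 m = 3.25×10⁻³ Pa/m
Geostrophic balance (pressure-gradient force = Coriolis force):
V_g = (1/(fρ)) |∂P/∂n| = 3.25×10⁻³ / (9.76×10⁻⁵ × 0.897) = 37.2 m/s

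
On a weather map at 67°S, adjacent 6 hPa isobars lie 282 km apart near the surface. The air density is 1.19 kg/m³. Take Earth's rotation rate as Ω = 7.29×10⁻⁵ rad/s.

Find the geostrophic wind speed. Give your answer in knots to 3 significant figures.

Coriolis parameter at 67°S:
f = 2Ω sin φ = 2 × 7.29×10⁻⁵ × sin 67° = 1.34×10⁻⁴ s⁻¹
Pressure gradient: |∂P/∂n| = 600 Pa / 282000 m = 2.13×10⁻³ Pa/m
Geostrophic balance (pressure-gradient force = Coriolis force):
V_g = (1/(fρ)) |∂P/∂n| = 2.13×10⁻³ / (1.34×10⁻⁴ × 1.19) = 13.3 m/s
Converting: 13.3 m/s × 1.944 = 25.9 knots

25.9 knots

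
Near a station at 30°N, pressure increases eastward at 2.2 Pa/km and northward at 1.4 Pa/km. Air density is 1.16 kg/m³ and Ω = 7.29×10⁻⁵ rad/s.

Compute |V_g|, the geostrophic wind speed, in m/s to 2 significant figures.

31 m/s

Coriolis parameter at 30°N:
f = 2Ω sin φ = 2 × 7.29×10⁻⁵ × sin 30° = 7.29×10⁻⁵ s⁻¹
Component geostrophic relations (x east, y north):
u_g = −(1/(fρ)) ∂P/∂y,  v_g = (1/(fρ)) ∂P/∂x
u_g = −(1.4×10⁻³)/(7.29×10⁻⁵ × 1.16) = −16.6 m/s;  v_g = (2.2×10⁻³)/(7.29×10⁻⁵ × 1.16) = 26.0 m/s
|V_g| = √(u_g² + v_g²) = 30.8 m/s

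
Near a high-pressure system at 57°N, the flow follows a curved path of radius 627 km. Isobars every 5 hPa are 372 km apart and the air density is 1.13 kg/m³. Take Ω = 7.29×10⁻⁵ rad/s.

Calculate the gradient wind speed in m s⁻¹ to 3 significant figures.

11.4 m s⁻¹

Coriolis parameter at 57°N:
f = 2Ω sin φ = 2 × 7.29×10⁻⁵ × sin 57° = 1.22×10⁻⁴ s⁻¹
Pressure gradient: |∂P/∂n| = 500 Pa / 372000 m = 1.34×10⁻³ Pa/m
Geostrophic speed: V_g = |∂P/∂n|/(fρ) = 1.34×10⁻³/(1.22×10⁻⁴ × 1.13) = 9.73 m/s
Around a high, pressure-gradient force acts outward with centrifugal, so Coriolis balances both:
fV = (1/ρ)|∂P/∂n| + V²/R  →  V² − fR·V + fR·V_g = 0
With fR = 1.22×10⁻⁴ × 627×10³ m = 76.7 m/s:
V = [fR − √((fR)² − 4 fR V_g)]/2 = [76.7 − √(76.7² − 4×76.7×9.73)]/2 = 11.4 m/s
Supergeostrophic (V > V_g = 9.73 m/s), as expected around a high.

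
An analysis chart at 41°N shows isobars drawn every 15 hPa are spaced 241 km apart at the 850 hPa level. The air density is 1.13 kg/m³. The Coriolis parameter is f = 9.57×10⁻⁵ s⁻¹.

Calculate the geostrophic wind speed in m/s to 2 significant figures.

58 m/s

Pressure gradient: |∂P/∂n| = 1500 Pa / 241000 m = 6.22×10⁻³ Pa/m
Geostrophic balance (pressure-gradient force = Coriolis force):
V_g = (1/(fρ)) |∂P/∂n| = 6.22×10⁻³ / (9.57×10⁻⁵ × 1.13) = 57.6 m/s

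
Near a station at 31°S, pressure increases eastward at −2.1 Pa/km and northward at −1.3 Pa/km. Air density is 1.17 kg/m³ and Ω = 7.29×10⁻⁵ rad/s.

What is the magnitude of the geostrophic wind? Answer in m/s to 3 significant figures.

28.1 m/s

Coriolis parameter at 31°S:
f = 2Ω sin φ = 2 × 7.29×10⁻⁵ × sin 31° = 7.51×10⁻⁵ s⁻¹
In the Southern Hemisphere f is negative: f = −7.51×10⁻⁵ s⁻¹.
Component geostrophic relations (x east, y north):
u_g = −(1/(fρ)) ∂P/∂y,  v_g = (1/(fρ)) ∂P/∂x
u_g = −(−1.3×10⁻³)/(−7.51×10⁻⁵ × 1.17) = −14.8 m/s;  v_g = (−2.1×10⁻³)/(−7.51×10⁻⁵ × 1.17) = 23.9 m/s
|V_g| = √(u_g² + v_g²) = 28.1 m/s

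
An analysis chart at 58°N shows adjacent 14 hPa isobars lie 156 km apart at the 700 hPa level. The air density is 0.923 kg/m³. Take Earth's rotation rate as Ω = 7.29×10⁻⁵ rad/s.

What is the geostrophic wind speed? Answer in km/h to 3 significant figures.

Coriolis parameter at 58°N:
f = 2Ω sin φ = 2 × 7.29×10⁻⁵ × sin 58° = 1.24×10⁻⁴ s⁻¹
Pressure gradient: |∂P/∂n| = 1400 Pa / 156000 m = 8.97×10⁻³ Pa/m
Geostrophic balance (pressure-gradient force = Coriolis force):
V_g = (1/(fρ)) |∂P/∂n| = 8.97×10⁻³ / (1.24×10⁻⁴ × 0.923) = 78.6 m/s
Converting: 78.6 m/s × 3.6 = 283 km/h

283 km/h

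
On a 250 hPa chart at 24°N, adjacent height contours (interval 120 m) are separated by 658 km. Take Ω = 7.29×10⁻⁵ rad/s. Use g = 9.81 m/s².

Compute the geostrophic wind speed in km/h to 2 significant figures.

110 km/h

Coriolis parameter at 24°N:
f = 2Ω sin φ = 2 × 7.29×10⁻⁵ × sin 24° = 5.93×10⁻⁵ s⁻¹
Height gradient: |∂Z/∂n| = 120 m / 658000 m = 1.82×10⁻⁴
On a pressure surface, geostrophic balance gives V_g = (g/f)|∂Z/∂n|:
V_g = 9.81 × 1.82×10⁻⁴ / 5.93×10⁻⁵ = 30.2 m/s
Converting: 30.2 m/s × 3.6 = 110 km/h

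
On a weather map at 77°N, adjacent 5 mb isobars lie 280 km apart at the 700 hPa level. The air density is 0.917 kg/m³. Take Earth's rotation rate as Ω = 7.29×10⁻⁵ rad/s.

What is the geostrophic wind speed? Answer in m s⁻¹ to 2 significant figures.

14 m s⁻¹

Coriolis parameter at 77°N:
f = 2Ω sin φ = 2 × 7.29×10⁻⁵ × sin 77° = 1.42×10⁻⁴ s⁻¹
Pressure gradient: |∂P/∂n| = 500 Pa / 280000 m = 1.79×10⁻³ Pa/m
Geostrophic balance (pressure-gradient force = Coriolis force):
V_g = (1/(fρ)) |∂P/∂n| = 1.79×10⁻³ / (1.42×10⁻⁴ × 0.917) = 13.7 m/s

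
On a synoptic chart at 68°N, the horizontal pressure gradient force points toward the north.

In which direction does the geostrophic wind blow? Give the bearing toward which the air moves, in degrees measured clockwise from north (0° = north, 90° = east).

The pressure-gradient force points toward the north (bearing 000°).
Geostrophic balance: in the Northern Hemisphere the Coriolis force deflects motion to the right, so the geostrophic wind blows 90° to the right of the pressure-gradient force (low pressure on the left).
Rotating 000° by 90° clockwise gives 090° — the wind blows toward the east.

090°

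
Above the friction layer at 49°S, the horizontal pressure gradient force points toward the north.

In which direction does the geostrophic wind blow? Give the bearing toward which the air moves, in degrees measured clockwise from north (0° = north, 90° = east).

270°

The pressure-gradient force points toward the north (bearing 000°).
Geostrophic balance: in the Southern Hemisphere the Coriolis force deflects motion to the left, so the geostrophic wind blows 90° to the left of the pressure-gradient force (low pressure on the right).
Rotating 000° by 90° counterclockwise gives 270° — the wind blows toward the west.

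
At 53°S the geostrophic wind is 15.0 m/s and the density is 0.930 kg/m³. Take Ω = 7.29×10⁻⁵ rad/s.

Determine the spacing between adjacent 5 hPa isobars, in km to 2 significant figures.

310 km

Coriolis parameter at 53°S:
f = 2Ω sin φ = 2 × 7.29×10⁻⁵ × sin 53° = 1.16×10⁻⁴ s⁻¹
Geostrophic balance rearranged: |∂P/∂n| = f ρ V_g
|∂P/∂n| = 1.16×10⁻⁴ × 0.930 × 15.0 = 1.62×10⁻³ Pa/m
Isobar spacing: Δn = ΔP/|∂P/∂n| = 500 Pa / 1.62×10⁻³ Pa/m = 307815 m ≈ 310 km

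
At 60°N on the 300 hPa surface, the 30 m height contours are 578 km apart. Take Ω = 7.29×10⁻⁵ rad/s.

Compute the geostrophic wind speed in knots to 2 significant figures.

7.8 knots

Coriolis parameter at 60°N:
f = 2Ω sin φ = 2 × 7.29×10⁻⁵ × sin 60° = 1.26×10⁻⁴ s⁻¹
Height gradient: |∂Z/∂n| = 30 m / 578000 m = 5.19×10⁻⁵
On a pressure surface, geostrophic balance gives V_g = (g/f)|∂Z/∂n|:
V_g = 9.81 × 5.19×10⁻⁵ / 1.26×10⁻⁴ = 4.03 m/s
Converting: 4.03 m/s × 1.944 = 7.8 knots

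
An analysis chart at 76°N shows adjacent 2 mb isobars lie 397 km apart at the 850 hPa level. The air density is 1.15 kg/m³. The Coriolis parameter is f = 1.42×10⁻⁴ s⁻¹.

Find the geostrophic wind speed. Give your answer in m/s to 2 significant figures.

3.1 m/s

Pressure gradient: |∂P/∂n| = 200 Pa / 397000 m = 5.04×10⁻⁴ Pa/m
Geostrophic balance (pressure-gradient force = Coriolis force):
V_g = (1/(fρ)) |∂P/∂n| = 5.04×10⁻⁴ / (1.42×10⁻⁴ × 1.15) = 3.08 m/s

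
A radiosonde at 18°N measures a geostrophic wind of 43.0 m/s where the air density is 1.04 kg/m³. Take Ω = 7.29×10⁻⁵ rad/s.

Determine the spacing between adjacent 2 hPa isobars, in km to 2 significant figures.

Coriolis parameter at 18°N:
f = 2Ω sin φ = 2 × 7.29×10⁻⁵ × sin 18° = 4.51×10⁻⁵ s⁻¹
Geostrophic balance rearranged: |∂P/∂n| = f ρ V_g
|∂P/∂n| = 4.51×10⁻⁵ × 1.04 × 43.0 = 2.01×10⁻³ Pa/m
Isobar spacing: Δn = ΔP/|∂P/∂n| = 200 Pa / 2.01×10⁻³ Pa/m = 99263 m ≈ 99 km

99 km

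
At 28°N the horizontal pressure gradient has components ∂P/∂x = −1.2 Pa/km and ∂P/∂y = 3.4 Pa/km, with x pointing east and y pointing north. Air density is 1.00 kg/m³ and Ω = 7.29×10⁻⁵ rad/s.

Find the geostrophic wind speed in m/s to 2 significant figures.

Coriolis parameter at 28°N:
f = 2Ω sin φ = 2 × 7.29×10⁻⁵ × sin 28° = 6.84×10⁻⁵ s⁻¹
Component geostrophic relations (x east, y north):
u_g = −(1/(fρ)) ∂P/∂y,  v_g = (1/(fρ)) ∂P/∂x
u_g = −(3.4×10⁻³)/(6.84×10⁻⁵ × 1.00) = −49.7 m/s;  v_g = (−1.2×10⁻³)/(6.84×10⁻⁵ × 1.00) = −17.5 m/s
|V_g| = √(u_g² + v_g²) = 52.7 m/s

53 m/s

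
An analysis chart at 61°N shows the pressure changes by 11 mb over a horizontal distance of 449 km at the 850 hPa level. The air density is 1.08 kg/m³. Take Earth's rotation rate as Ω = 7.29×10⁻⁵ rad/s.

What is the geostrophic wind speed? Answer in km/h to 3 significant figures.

64.0 km/h

Coriolis parameter at 61°N:
f = 2Ω sin φ = 2 × 7.29×10⁻⁵ × sin 61° = 1.28×10⁻⁴ s⁻¹
Pressure gradient: |∂P/∂n| = 1100 Pa / 449000 m = 2.45×10⁻³ Pa/m
Geostrophic balance (pressure-gradient force = Coriolis force):
V_g = (1/(fρ)) |∂P/∂n| = 2.45×10⁻³ / (1.28×10⁻⁴ × 1.08) = 17.8 m/s
Converting: 17.8 m/s × 3.6 = 64.0 km/h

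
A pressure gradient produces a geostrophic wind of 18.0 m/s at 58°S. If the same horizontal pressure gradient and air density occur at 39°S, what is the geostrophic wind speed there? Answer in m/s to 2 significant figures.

24 m/s

With the same pressure gradient and density, V_g ∝ 1/f ∝ 1/sin φ.
V₂ = V₁ · sin φ₁ / sin φ₂ = 18.0 × sin 58° / sin 39°
V₂ = 18.0 × 0.8480/0.6293 = 24 m/s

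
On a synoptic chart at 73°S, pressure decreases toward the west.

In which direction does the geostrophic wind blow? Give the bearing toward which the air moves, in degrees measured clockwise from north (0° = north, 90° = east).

The pressure-gradient force points toward the west (bearing 270°).
Geostrophic balance: in the Southern Hemisphere the Coriolis force deflects motion to the left, so the geostrophic wind blows 90° to the left of the pressure-gradient force (low pressure on the right).
Rotating 270° by 90° counterclockwise gives 180° — the wind blows toward the south.

180°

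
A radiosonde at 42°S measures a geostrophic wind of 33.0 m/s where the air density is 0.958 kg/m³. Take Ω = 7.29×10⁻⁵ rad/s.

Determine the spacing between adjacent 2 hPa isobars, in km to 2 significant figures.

65 km

Coriolis parameter at 42°S:
f = 2Ω sin φ = 2 × 7.29×10⁻⁵ × sin 42° = 9.76×10⁻⁵ s⁻¹
Geostrophic balance rearranged: |∂P/∂n| = f ρ V_g
|∂P/∂n| = 9.76×10⁻⁵ × 0.958 × 33.0 = 3.08×10⁻³ Pa/m
Isobar spacing: Δn = ΔP/|∂P/∂n| = 200 Pa / 3.08×10⁻³ Pa/m = 64846 m ≈ 65 km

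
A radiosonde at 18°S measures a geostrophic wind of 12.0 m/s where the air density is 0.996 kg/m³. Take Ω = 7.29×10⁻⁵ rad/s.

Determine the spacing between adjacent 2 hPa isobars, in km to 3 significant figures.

Coriolis parameter at 18°S:
f = 2Ω sin φ = 2 × 7.29×10⁻⁵ × sin 18° = 4.51×10⁻⁵ s⁻¹
Geostrophic balance rearranged: |∂P/∂n| = f ρ V_g
|∂P/∂n| = 4.51×10⁻⁵ × 0.996 × 12.0 = 5.38×10⁻⁴ Pa/m
Isobar spacing: Δn = ΔP/|∂P/∂n| = 200 Pa / 5.38×10⁻⁴ Pa/m = 371407 m ≈ 371 km

371 km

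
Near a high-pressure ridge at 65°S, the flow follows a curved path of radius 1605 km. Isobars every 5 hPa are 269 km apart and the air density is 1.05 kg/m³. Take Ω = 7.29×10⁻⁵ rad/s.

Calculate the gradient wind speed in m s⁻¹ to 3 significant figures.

14.4 m s⁻¹

Coriolis parameter at 65°S:
f = 2Ω sin φ = 2 × 7.29×10⁻⁵ × sin 65° = 1.32×10⁻⁴ s⁻¹
Pressure gradient: |∂P/∂n| = 500 Pa / 269000 m = 1.86×10⁻³ Pa/m
Geostrophic speed: V_g = |∂P/∂n|/(fρ) = 1.86×10⁻³/(1.32×10⁻⁴ × 1.05) = 13.4 m/s
Around a high, pressure-gradient force acts outward with centrifugal, so Coriolis balances both:
fV = (1/ρ)|∂P/∂n| + V²/R  →  V² − fR·V + fR·V_g = 0
With fR = 1.32×10⁻⁴ × 1605×10³ m = 212 m/s:
V = [fR − √((fR)² − 4 fR V_g)]/2 = [212 − √(212² − 4×212×13.4)]/2 = 14.4 m/s
Supergeostrophic (V > V_g = 13.4 m/s), as expected around a high.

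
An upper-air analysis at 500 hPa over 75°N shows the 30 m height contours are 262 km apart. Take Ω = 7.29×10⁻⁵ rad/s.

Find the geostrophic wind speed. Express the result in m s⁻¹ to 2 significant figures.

8.0 m s⁻¹

Coriolis parameter at 75°N:
f = 2Ω sin φ = 2 × 7.29×10⁻⁵ × sin 75° = 1.41×10⁻⁴ s⁻¹
Height gradient: |∂Z/∂n| = 30 m / 262000 m = 1.15×10⁻⁴
On a pressure surface, geostrophic balance gives V_g = (g/f)|∂Z/∂n|:
V_g = 9.81 × 1.15×10⁻⁴ / 1.41×10⁻⁴ = 7.98 m/s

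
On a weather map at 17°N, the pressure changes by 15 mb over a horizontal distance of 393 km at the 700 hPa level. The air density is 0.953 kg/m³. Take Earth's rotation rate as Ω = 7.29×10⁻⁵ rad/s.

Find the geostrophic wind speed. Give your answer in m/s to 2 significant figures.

Coriolis parameter at 17°N:
f = 2Ω sin φ = 2 × 7.29×10⁻⁵ × sin 17° = 4.26×10⁻⁵ s⁻¹
Pressure gradient: |∂P/∂n| = 1500 Pa / 393000 m = 3.82×10⁻³ Pa/m
Geostrophic balance (pressure-gradient force = Coriolis force):
V_g = (1/(fρ)) |∂P/∂n| = 3.82×10⁻³ / (4.26×10⁻⁵ × 0.953) = 94.0 m/s

94 m/s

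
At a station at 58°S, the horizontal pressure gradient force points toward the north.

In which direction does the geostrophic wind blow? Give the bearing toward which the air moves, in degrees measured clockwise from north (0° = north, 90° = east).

270°

The pressure-gradient force points toward the north (bearing 000°).
Geostrophic balance: in the Southern Hemisphere the Coriolis force deflects motion to the left, so the geostrophic wind blows 90° to the left of the pressure-gradient force (low pressure on the right).
Rotating 000° by 90° counterclockwise gives 270° — the wind blows toward the west.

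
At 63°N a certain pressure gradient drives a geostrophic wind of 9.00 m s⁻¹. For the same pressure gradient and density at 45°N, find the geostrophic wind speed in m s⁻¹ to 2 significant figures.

With the same pressure gradient and density, V_g ∝ 1/f ∝ 1/sin φ.
V₂ = V₁ · sin φ₁ / sin φ₂ = 9.00 × sin 63° / sin 45°
V₂ = 9.00 × 0.8910/0.7071 = 11 m s⁻¹

11 m s⁻¹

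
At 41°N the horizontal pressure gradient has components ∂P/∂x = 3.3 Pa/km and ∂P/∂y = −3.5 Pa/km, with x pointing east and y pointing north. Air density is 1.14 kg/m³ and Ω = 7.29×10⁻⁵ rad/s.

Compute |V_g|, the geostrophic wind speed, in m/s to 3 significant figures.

Coriolis parameter at 41°N:
f = 2Ω sin φ = 2 × 7.29×10⁻⁵ × sin 41° = 9.57×10⁻⁵ s⁻¹
Component geostrophic relations (x east, y north):
u_g = −(1/(fρ)) ∂P/∂y,  v_g = (1/(fρ)) ∂P/∂x
u_g = −(−3.5×10⁻³)/(9.57×10⁻⁵ × 1.14) = 32.1 m/s;  v_g = (3.3×10⁻³)/(9.57×10⁻⁵ × 1.14) = 30.3 m/s
|V_g| = √(u_g² + v_g²) = 44.1 m/s

44.1 m/s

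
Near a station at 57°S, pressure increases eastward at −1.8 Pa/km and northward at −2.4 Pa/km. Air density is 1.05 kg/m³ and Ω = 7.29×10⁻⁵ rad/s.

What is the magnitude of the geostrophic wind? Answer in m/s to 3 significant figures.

23.4 m/s

Coriolis parameter at 57°S:
f = 2Ω sin φ = 2 × 7.29×10⁻⁵ × sin 57° = 1.22×10⁻⁴ s⁻¹
In the Southern Hemisphere f is negative: f = −1.22×10⁻⁴ s⁻¹.
Component geostrophic relations (x east, y north):
u_g = −(1/(fρ)) ∂P/∂y,  v_g = (1/(fρ)) ∂P/∂x
u_g = −(−2.4×10⁻³)/(−1.22×10⁻⁴ × 1.05) = −18.7 m/s;  v_g = (−1.8×10⁻³)/(−1.22×10⁻⁴ × 1.05) = 14.0 m/s
|V_g| = √(u_g² + v_g²) = 23.4 m/s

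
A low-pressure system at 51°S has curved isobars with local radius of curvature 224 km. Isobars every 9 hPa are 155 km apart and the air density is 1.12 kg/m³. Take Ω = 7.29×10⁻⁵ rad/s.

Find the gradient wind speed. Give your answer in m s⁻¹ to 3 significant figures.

Coriolis parameter at 51°S:
f = 2Ω sin φ = 2 × 7.29×10⁻⁵ × sin 51° = 1.13×10⁻⁴ s⁻¹
Pressure gradient: |∂P/∂n| = 900 Pa / 155000 m = 5.81×10⁻³ Pa/m
Geostrophic speed: V_g = |∂P/∂n|/(fρ) = 5.81×10⁻³/(1.13×10⁻⁴ × 1.12) = 45.8 m/s
Around a low, centrifugal force acts outward with Coriolis, so pressure-gradient force balances both:
(1/ρ)|∂P/∂n| = fV + V²/R  →  V² + fR·V − fR·V_g = 0
With fR = 1.13×10⁻⁴ × 224×10³ m = 25.4 m/s:
V = [−fR + √((fR)² + 4 fR V_g)]/2 = [−25.4 + √(25.4² + 4×25.4×45.8)]/2 = 23.7 m/s
Subgeostrophic (V < V_g = 45.8 m/s), as expected around a low.

23.7 m s⁻¹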